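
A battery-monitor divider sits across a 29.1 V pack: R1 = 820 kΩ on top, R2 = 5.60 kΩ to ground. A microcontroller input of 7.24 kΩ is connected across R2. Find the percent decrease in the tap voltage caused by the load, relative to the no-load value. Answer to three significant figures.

43.4 %

Unloaded V = 29.1 × 5.60/825.6 = 0.1974 V.
Loaded: R2‖R_L = 3.158 kΩ, giving V = 29.1 × 3.158/823.2 = 0.1116 V.
Drop = (0.1974 − 0.1116) / 0.1974 = 43.4 %.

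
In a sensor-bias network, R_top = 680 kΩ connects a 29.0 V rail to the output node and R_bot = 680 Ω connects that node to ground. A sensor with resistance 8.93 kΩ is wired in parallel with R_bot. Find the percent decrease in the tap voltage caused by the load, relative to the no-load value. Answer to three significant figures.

7.07 %

The divider's output (Thévenin) resistance is R_top‖R_bot = 679.3 Ω.
Fractional drop under load = R_th/(R_th + R_L) = 679.3 / (679.3 + 8930) = 0.07069.
So the output falls by 7.07 %.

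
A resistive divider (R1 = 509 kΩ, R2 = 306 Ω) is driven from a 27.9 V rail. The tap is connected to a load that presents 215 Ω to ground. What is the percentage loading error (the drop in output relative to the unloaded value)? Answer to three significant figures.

Unloaded V = 27.9 × 306/509300 = 0.01676 V.
Loaded: R2‖R_L = 126.3 Ω, giving V = 27.9 × 126.3/509100 = 0.006920 V.
Drop = (0.01676 − 0.006920) / 0.01676 = 58.7 %.

58.7 %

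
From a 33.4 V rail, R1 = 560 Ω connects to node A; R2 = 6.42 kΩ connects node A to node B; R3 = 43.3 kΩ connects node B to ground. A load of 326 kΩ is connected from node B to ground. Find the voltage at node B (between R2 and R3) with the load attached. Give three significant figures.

V ≈ 28.2 V

At node B, R3 is in parallel with the load: R3‖R_L = 38220 Ω.
Below node A the resistance is R2 + (R3‖R_L) = 44640 Ω, so V_A = 33.4 × 44640/45200 = 32.99 V.
Then V_B = V_A × (R3‖R_L)/(R2 + R3‖R_L) = 32.99 × 38220/44640 = 28.2 V.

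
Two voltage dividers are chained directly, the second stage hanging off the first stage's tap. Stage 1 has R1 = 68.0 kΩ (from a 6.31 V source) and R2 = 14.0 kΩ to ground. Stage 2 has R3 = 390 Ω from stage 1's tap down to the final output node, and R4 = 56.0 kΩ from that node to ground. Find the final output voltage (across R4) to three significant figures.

V_out ≈ 0.887 V

Stage 2 presents R3+R4 = 56390 Ω as a load on stage 1's tap.
Stage 1's lower leg becomes R2‖(R3+R4) = 11220 Ω, so V_mid = 6.31 × 11220/79220 = 0.8934 V.
Stage 2 is itself unloaded: V_out = V_mid × R4/(R3+R4) = 0.8934 × 56000/56390 = 0.887 V.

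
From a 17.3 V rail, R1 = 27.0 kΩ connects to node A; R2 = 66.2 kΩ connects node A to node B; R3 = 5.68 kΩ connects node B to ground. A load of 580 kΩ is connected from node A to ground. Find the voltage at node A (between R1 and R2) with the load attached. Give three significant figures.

V ≈ 12.2 V

Below node A the series string R2+R3 = 71.88 kΩ sits in parallel with the 580 kΩ load: 63.95 kΩ.
V_A = 17.3 × 63.95/(27.0 + 63.95) = 12.2 V.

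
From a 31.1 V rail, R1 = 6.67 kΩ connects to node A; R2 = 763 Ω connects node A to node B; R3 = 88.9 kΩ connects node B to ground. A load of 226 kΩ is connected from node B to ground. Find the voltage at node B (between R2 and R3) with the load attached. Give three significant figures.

V ≈ 27.9 V

At node B, R3 is in parallel with the load: R3‖R_L = 63800 Ω.
Below node A the resistance is R2 + (R3‖R_L) = 64570 Ω, so V_A = 31.1 × 64570/71240 = 28.19 V.
Then V_B = V_A × (R3‖R_L)/(R2 + R3‖R_L) = 28.19 × 63800/64570 = 27.9 V.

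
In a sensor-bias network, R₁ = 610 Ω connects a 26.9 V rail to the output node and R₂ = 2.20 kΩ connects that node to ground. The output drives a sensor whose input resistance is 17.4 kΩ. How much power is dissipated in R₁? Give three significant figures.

P ≈ 67.2 mW

Total resistance from the source is R₁ + (R₂‖R_L) = 2563 Ω, so I = 26.9/2563 Ω = 10.50 mA.
P = I²·R₁ = (10.50 mA)² × 610 Ω = 67.2 mW.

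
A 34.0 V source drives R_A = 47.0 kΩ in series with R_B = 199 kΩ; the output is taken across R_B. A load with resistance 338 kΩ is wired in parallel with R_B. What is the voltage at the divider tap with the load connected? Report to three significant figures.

V_out ≈ 24.7 V

The load sits in parallel with R_B: R_B‖R_L = (199 × 338) / (199 + 338) = 125.3 kΩ.
V_out = 34.0 × 125.3 / (47.0 + 125.3) = 34.0 × 125.3/172.3 = 24.7 V.
(Unloaded it would have been 27.5 V.)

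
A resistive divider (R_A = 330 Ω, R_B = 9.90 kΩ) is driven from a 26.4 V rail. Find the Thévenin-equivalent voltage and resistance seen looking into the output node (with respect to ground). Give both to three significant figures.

V_th = 25.5 V, R_th = 319 Ω

V_th is the open-circuit tap voltage: 26.4 × 9900/(330 + 9900) = 25.5 V.
With the supply zeroed, R_A and R_B appear in parallel from the tap: R_th = R_A‖R_B = (330 × 9900)/10230 = 319 Ω.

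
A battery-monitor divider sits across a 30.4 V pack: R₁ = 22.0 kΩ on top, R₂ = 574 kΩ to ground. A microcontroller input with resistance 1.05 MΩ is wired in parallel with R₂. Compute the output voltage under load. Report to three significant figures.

V_out ≈ 28.7 V

The load sits in parallel with R₂: R₂‖R_L = (574 × 1050) / (574 + 1050) = 371.1 kΩ.
V_out = 30.4 × 371.1 / (22.0 + 371.1) = 30.4 × 371.1/393.1 = 28.7 V.
(Unloaded it would have been 29.3 V.)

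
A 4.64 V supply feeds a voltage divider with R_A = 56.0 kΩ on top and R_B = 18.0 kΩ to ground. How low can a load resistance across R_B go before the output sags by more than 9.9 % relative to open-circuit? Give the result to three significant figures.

R_L(min) ≈ 124 kΩ

Output resistance R_th = R_A‖R_B = (56.0 × 18.0)/74.00 = 13.62 kΩ.
The fractional drop is R_th/(R_th + R_L); requiring this ≤ 0.0990 gives R_L ≥ R_th(1/0.0990 − 1) = 13.62 × 9.101 = 124 kΩ.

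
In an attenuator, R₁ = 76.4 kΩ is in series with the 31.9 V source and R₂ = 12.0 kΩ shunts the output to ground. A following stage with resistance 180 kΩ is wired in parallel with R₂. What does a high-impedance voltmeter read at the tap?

The load sits in parallel with R₂: R₂‖R_L = (12.0 × 180) / (12.0 + 180) = 11.25 kΩ.
V_out = 31.9 × 11.25 / (76.4 + 11.25) = 31.9 × 11.25/87.65 = 4.09 V.

V_out ≈ 4.09 V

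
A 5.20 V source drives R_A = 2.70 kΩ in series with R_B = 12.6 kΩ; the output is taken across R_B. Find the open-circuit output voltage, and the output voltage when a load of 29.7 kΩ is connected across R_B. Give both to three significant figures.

Open-circuit: V = 5.20 × 12.6/(2.70 + 12.6) = 4.28 V.
With the load, R_B becomes R_B‖R_L = 8.847 kΩ, so V = 5.20 × 8.847/11.55 = 3.98 V.

Unloaded: 4.28 V; loaded: 3.98 V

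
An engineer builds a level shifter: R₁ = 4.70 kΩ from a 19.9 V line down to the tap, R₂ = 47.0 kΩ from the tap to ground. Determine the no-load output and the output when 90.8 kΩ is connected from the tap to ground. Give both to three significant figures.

Unloaded: 18.1 V; loaded: 17.3 V

Open-circuit: V = 19.9 × 47.0/(4.70 + 47.0) = 18.1 V.
With the load, R₂ becomes R₂‖R_L = 30.97 kΩ, so V = 19.9 × 30.97/35.67 = 17.3 V.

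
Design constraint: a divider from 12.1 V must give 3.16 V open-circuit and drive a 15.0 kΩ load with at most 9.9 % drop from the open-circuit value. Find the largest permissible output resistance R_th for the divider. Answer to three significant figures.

Loading drop = R_th/(R_th + R_L) ≤ 0.0990, so R_th ≤ R_L · ε/(1−ε) = 15.0 kΩ × 0.0990/0.9010 = 1.65 kΩ.
(Any R1, R2 with R2/(R1+R2) = 0.261 and R1‖R2 ≤ 1.65 kΩ will meet the spec.)

R_th ≤ 1.65 kΩ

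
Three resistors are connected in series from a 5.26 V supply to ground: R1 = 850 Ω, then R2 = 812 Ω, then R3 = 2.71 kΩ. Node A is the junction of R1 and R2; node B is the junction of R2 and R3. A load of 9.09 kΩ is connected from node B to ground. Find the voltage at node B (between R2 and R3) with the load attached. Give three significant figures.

At node B, R3 is in parallel with the load: R3‖R_L = 2088 Ω.
Below node A the resistance is R2 + (R3‖R_L) = 2900 Ω, so V_A = 5.26 × 2900/3750 = 4.068 V.
Then V_B = V_A × (R3‖R_L)/(R2 + R3‖R_L) = 4.068 × 2088/2900 = 2.93 V.

V ≈ 2.93 V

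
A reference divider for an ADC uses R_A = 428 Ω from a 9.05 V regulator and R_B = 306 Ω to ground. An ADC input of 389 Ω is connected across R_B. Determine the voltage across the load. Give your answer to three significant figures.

V_out ≈ 2.59 V

The load sits in parallel with R_B: R_B‖R_L = (306 × 389) / (306 + 389) = 171.3 Ω.
V_out = 9.05 × 171.3 / (428 + 171.3) = 9.05 × 171.3/599.3 = 2.59 V.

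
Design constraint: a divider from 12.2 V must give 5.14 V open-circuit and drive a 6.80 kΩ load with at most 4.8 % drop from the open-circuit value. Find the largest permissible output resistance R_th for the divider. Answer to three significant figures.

Loading drop = R_th/(R_th + R_L) ≤ 0.0480, so R_th ≤ R_L · ε/(1−ε) = 6.80 kΩ × 0.0480/0.9520 = 343 Ω.
(Any R1, R2 with R2/(R1+R2) = 0.421 and R1‖R2 ≤ 343 Ω will meet the spec.)

R_th ≤ 343 Ω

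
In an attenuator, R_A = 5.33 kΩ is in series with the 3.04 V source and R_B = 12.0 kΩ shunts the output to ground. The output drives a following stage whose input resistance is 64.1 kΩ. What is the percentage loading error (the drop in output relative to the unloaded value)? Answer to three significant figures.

5.44 %

The divider's output (Thévenin) resistance is R_A‖R_B = 3.691 kΩ.
Fractional drop under load = R_th/(R_th + R_L) = 3.691 / (3.691 + 64.1) = 0.05444.
So the output falls by 5.44 %.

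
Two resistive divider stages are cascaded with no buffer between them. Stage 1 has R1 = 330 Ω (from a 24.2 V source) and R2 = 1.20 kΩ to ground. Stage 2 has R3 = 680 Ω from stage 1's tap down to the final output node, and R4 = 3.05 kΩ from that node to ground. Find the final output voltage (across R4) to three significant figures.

V_out ≈ 14.5 V

Stage 2 presents R3+R4 = 3730 Ω as a load on stage 1's tap.
Stage 1's lower leg becomes R2‖(R3+R4) = 907.9 Ω, so V_mid = 24.2 × 907.9/1238 = 17.75 V.
Stage 2 is itself unloaded: V_out = V_mid × R4/(R3+R4) = 17.75 × 3050/3730 = 14.5 V.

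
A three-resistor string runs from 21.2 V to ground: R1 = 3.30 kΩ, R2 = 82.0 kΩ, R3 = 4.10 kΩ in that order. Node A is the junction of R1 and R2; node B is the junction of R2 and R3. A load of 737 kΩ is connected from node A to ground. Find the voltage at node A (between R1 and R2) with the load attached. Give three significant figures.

Below node A the series string R2+R3 = 86.10 kΩ sits in parallel with the 737 kΩ load: 77.09 kΩ.
V_A = 21.2 × 77.09/(3.30 + 77.09) = 20.3 V.

V ≈ 20.3 V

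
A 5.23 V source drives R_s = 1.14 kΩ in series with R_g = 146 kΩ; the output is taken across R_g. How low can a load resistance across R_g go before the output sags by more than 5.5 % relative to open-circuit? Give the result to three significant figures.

R_L(min) ≈ 19.4 kΩ

Output resistance R_th = R_s‖R_g = (1.14 × 146)/147.1 = 1.131 kΩ.
The fractional drop is R_th/(R_th + R_L); requiring this ≤ 0.0550 gives R_L ≥ R_th(1/0.0550 − 1) = 1.131 × 17.18 = 19.4 kΩ.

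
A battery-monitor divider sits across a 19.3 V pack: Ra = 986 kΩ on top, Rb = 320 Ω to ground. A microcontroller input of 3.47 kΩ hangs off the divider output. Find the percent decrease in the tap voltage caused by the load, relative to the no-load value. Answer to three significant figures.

8.44 %

Unloaded V = 19.3 × 320/986300 = 0.0062617 V.
Loaded: Rb‖R_L = 293.0 Ω, giving V = 19.3 × 293.0/986300 = 0.0057331 V.
Drop = (0.0062617 − 0.0057331) / 0.0062617 = 8.44 %.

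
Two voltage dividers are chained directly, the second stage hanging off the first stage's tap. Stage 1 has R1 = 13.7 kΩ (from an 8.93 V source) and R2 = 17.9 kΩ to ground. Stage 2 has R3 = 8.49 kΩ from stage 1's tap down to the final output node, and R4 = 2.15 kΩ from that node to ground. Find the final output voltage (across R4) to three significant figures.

V_out ≈ 0.591 V

Stage 2 presents R3+R4 = 10.64 kΩ as a load on stage 1's tap.
Stage 1's lower leg becomes R2‖(R3+R4) = 6.673 kΩ, so V_mid = 8.93 × 6.673/20.37 = 2.925 V.
Stage 2 is itself unloaded: V_out = V_mid × R4/(R3+R4) = 2.925 × 2.15/10.64 = 0.591 V.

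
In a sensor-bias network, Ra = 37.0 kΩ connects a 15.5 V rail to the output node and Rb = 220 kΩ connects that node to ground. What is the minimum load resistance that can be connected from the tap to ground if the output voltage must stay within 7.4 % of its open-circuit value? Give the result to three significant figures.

R_L(min) ≈ 396 kΩ

Output resistance R_th = Ra‖Rb = (37.0 × 220)/257.0 = 31.67 kΩ.
The fractional drop is R_th/(R_th + R_L); requiring this ≤ 0.0740 gives R_L ≥ R_th(1/0.0740 − 1) = 31.67 × 12.51 = 396 kΩ.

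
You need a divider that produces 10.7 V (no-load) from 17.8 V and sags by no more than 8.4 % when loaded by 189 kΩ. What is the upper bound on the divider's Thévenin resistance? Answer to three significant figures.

R_th ≤ 17.3 kΩ

Loading drop = R_th/(R_th + R_L) ≤ 0.0840, so R_th ≤ R_L · ε/(1−ε) = 189 kΩ × 0.0840/0.9160 = 17.3 kΩ.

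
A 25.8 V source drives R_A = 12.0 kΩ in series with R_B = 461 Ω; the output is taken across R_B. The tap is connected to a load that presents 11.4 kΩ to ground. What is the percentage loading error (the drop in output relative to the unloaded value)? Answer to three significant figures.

3.75 %

The divider's output (Thévenin) resistance is R_A‖R_B = 443.9 Ω.
Fractional drop under load = R_th/(R_th + R_L) = 443.9 / (443.9 + 11400) = 0.03748.
So the output falls by 3.75 %.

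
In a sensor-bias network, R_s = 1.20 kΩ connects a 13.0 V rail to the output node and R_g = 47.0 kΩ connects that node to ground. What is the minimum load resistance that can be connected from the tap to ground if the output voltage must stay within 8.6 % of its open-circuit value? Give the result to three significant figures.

R_L(min) ≈ 12.4 kΩ

Output resistance R_th = R_s‖R_g = (1.20 × 47.0)/48.20 = 1.170 kΩ.
The fractional drop is R_th/(R_th + R_L); requiring this ≤ 0.0860 gives R_L ≥ R_th(1/0.0860 − 1) = 1.170 × 10.63 = 12.4 kΩ.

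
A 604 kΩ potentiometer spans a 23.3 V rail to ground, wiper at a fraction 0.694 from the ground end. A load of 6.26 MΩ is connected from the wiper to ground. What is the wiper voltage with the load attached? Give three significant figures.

V ≈ 15.8 V

The wiper splits the pot into (1−α)R = 184.8 kΩ above and αR = 419.2 kΩ below.
Lower section ‖ load = 392.9 kΩ.
V_wiper = 23.3 × 392.9/(184.8 + 392.9) = 15.8 V.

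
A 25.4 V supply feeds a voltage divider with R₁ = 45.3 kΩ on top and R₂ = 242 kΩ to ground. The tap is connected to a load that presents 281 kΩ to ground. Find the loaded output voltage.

V_out ≈ 18.8 V

The load sits in parallel with R₂: R₂‖R_L = (242 × 281) / (242 + 281) = 130.0 kΩ.
V_out = 25.4 × 130.0 / (45.3 + 130.0) = 25.4 × 130.0/175.3 = 18.8 V.
(Unloaded it would have been 21.4 V.)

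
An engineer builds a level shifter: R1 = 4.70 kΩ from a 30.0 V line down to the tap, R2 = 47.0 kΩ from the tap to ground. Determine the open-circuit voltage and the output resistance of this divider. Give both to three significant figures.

V_th = 27.3 V, R_th = 4.27 kΩ

V_th is the open-circuit tap voltage: 30.0 × 47.0/(4.70 + 47.0) = 27.3 V.
With the supply zeroed, R1 and R2 appear in parallel from the tap: R_th = R1‖R2 = (4.70 × 47.0)/51.70 = 4.27 kΩ.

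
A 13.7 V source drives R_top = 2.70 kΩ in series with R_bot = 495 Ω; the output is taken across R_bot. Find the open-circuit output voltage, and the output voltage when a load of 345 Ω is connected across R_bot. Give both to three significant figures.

Unloaded: 2.12 V; loaded: 0.959 V

Open-circuit: V = 13.7 × 495/(2700 + 495) = 2.12 V.
With the load, R_bot becomes R_bot‖R_L = 203.3 Ω, so V = 13.7 × 203.3/2903 = 0.959 V.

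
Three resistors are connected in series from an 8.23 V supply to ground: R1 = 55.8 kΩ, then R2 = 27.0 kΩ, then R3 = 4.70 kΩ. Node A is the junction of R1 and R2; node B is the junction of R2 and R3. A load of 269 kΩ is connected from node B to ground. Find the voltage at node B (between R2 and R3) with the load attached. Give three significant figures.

V ≈ 0.435 V

At node B, R3 is in parallel with the load: R3‖R_L = 4.619 kΩ.
Below node A the resistance is R2 + (R3‖R_L) = 31.62 kΩ, so V_A = 8.23 × 31.62/87.42 = 2.977 V.
Then V_B = V_A × (R3‖R_L)/(R2 + R3‖R_L) = 2.977 × 4.619/31.62 = 0.435 V.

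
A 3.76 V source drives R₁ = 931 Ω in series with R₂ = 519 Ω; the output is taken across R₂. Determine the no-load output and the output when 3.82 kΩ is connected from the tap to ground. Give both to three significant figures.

Unloaded: 1.35 V; loaded: 1.24 V

Open-circuit: V = 3.76 × 519/(931 + 519) = 1.35 V.
With the load, R₂ becomes R₂‖R_L = 456.9 Ω, so V = 3.76 × 456.9/1388 = 1.24 V.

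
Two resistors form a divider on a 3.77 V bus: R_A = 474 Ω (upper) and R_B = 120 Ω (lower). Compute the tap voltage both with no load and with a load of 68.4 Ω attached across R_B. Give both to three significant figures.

Unloaded: 0.762 V; loaded: 0.317 V

Open-circuit: V = 3.77 × 120/(474 + 120) = 0.762 V.
With the load, R_B becomes R_B‖R_L = 43.57 Ω, so V = 3.77 × 43.57/517.6 = 0.317 V.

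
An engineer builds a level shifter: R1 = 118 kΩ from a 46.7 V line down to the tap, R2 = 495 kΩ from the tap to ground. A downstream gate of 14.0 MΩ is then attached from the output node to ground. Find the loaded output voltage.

V_out ≈ 37.5 V

The load sits in parallel with R2: R2‖R_L = (495 × 14000) / (495 + 14000) = 478.1 kΩ.
V_out = 46.7 × 478.1 / (118 + 478.1) = 46.7 × 478.1/596.1 = 37.5 V.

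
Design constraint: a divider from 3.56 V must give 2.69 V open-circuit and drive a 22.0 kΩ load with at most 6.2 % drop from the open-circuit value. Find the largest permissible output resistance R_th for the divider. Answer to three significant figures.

R_th ≤ 1.45 kΩ

Loading drop = R_th/(R_th + R_L) ≤ 0.0620, so R_th ≤ R_L · ε/(1−ε) = 22.0 kΩ × 0.0620/0.9380 = 1.45 kΩ.
(Any R1, R2 with R2/(R1+R2) = 0.756 and R1‖R2 ≤ 1.45 kΩ will meet the spec.)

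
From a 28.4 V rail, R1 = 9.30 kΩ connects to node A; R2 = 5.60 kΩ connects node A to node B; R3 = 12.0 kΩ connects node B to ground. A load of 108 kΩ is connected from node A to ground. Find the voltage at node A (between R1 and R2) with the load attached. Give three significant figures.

V ≈ 17.6 V

Below node A the series string R2+R3 = 17.60 kΩ sits in parallel with the 108 kΩ load: 15.13 kΩ.
V_A = 28.4 × 15.13/(9.30 + 15.13) = 17.6 V.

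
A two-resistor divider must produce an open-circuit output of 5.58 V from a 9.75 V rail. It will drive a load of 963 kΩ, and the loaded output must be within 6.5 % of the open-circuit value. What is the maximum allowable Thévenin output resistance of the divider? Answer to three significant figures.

R_th ≤ 66.9 kΩ

Loading drop = R_th/(R_th + R_L) ≤ 0.0650, so R_th ≤ R_L · ε/(1−ε) = 963 kΩ × 0.0650/0.9350 = 66.9 kΩ.
(Any R1, R2 with R2/(R1+R2) = 0.572 and R1‖R2 ≤ 66.9 kΩ will meet the spec.)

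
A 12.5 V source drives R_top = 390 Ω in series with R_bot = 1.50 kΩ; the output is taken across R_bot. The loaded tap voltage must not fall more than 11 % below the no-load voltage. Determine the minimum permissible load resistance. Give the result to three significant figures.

Output resistance R_th = R_top‖R_bot = (390 × 1500)/1890 = 309.5 Ω.
The fractional drop is R_th/(R_th + R_L); requiring this ≤ 0.110 gives R_L ≥ R_th(1/0.110 − 1) = 309.5 × 8.091 = 2.50 kΩ.

R_L(min) ≈ 2.50 kΩ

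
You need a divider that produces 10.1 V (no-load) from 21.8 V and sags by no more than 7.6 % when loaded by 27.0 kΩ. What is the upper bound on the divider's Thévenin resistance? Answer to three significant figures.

Loading drop = R_th/(R_th + R_L) ≤ 0.0760, so R_th ≤ R_L · ε/(1−ε) = 27.0 kΩ × 0.0760/0.9240 = 2.22 kΩ.

R_th ≤ 2.22 kΩ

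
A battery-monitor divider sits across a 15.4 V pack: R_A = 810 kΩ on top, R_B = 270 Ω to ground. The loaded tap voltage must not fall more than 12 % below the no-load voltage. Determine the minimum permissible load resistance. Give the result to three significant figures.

R_L(min) ≈ 1.98 kΩ

Output resistance R_th = R_A‖R_B = (810000 × 270)/810300 = 269.9 Ω.
The fractional drop is R_th/(R_th + R_L); requiring this ≤ 0.120 gives R_L ≥ R_th(1/0.120 − 1) = 269.9 × 7.333 = 1.98 kΩ.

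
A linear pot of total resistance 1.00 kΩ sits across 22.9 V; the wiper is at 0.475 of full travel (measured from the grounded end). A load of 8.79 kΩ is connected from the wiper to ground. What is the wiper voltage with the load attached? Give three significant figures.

V ≈ 10.6 V

The wiper splits the pot into (1−α)R = 525.0 Ω above and αR = 475.0 Ω below.
Lower section ‖ load = 450.6 Ω.
V_wiper = 22.9 × 450.6/(525.0 + 450.6) = 10.6 V.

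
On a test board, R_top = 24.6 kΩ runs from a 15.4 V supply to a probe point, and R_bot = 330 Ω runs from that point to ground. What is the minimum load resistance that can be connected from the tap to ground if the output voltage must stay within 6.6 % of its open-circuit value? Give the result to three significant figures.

R_L(min) ≈ 4.61 kΩ

Output resistance R_th = R_top‖R_bot = (24600 × 330)/24930 = 325.6 Ω.
The fractional drop is R_th/(R_th + R_L); requiring this ≤ 0.0660 gives R_L ≥ R_th(1/0.0660 − 1) = 325.6 × 14.15 = 4.61 kΩ.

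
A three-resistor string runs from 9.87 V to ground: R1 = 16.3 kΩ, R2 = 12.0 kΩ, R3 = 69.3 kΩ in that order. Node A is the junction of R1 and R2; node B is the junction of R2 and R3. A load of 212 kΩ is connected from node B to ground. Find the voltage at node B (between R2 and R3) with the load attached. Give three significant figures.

At node B, R3 is in parallel with the load: R3‖R_L = 52.23 kΩ.
Below node A the resistance is R2 + (R3‖R_L) = 64.23 kΩ, so V_A = 9.87 × 64.23/80.53 = 7.872 V.
Then V_B = V_A × (R3‖R_L)/(R2 + R3‖R_L) = 7.872 × 52.23/64.23 = 6.40 V.

V ≈ 6.40 V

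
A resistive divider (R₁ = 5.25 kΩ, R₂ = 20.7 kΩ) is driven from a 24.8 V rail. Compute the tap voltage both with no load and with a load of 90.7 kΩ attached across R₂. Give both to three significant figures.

Unloaded: 19.8 V; loaded: 18.9 V

Open-circuit: V = 24.8 × 20.7/(5.25 + 20.7) = 19.8 V.
With the load, R₂ becomes R₂‖R_L = 16.85 kΩ, so V = 24.8 × 16.85/22.10 = 18.9 V.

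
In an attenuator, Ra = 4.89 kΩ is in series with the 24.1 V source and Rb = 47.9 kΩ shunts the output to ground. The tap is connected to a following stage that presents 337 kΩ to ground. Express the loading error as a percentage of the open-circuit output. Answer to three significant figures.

The divider's output (Thévenin) resistance is Ra‖Rb = 4.437 kΩ.
Fractional drop under load = R_th/(R_th + R_L) = 4.437 / (4.437 + 337) = 0.01300.
So the output falls by 1.30 %.

1.30 %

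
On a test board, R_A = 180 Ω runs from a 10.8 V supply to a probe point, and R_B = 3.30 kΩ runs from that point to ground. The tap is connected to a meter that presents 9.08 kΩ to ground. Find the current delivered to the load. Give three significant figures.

I_L ≈ 1.11 mA

R_B‖R_L = 2420 Ω; V_out = 10.8 × 2420/2600 = 10.05 V.
I_L = V_out / R_L = 10.05 / 9.08 kΩ = 1.11 mA.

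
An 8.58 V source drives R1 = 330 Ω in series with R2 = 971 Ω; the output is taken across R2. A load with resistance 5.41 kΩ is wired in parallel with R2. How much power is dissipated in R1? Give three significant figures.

Total resistance from the source is R1 + (R2‖R_L) = 1153 Ω, so I = 8.58/1153 Ω = 7.440 mA.
P = I²·R1 = (7.440 mA)² × 330 Ω = 18.3 mW.

P ≈ 18.3 mW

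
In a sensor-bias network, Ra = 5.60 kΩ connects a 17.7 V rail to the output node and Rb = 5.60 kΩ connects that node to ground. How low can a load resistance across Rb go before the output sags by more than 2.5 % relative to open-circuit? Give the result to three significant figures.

Output resistance R_th = Ra‖Rb = (5.60 × 5.60)/11.20 = 2.800 kΩ.
The fractional drop is R_th/(R_th + R_L); requiring this ≤ 0.0250 gives R_L ≥ R_th(1/0.0250 − 1) = 2.800 × 39.00 = 109 kΩ.

R_L(min) ≈ 109 kΩ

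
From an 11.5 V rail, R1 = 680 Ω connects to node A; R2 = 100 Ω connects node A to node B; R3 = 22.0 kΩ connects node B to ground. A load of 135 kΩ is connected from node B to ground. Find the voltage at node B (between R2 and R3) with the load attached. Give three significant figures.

At node B, R3 is in parallel with the load: R3‖R_L = 18920 Ω.
Below node A the resistance is R2 + (R3‖R_L) = 19020 Ω, so V_A = 11.5 × 19020/19700 = 11.10 V.
Then V_B = V_A × (R3‖R_L)/(R2 + R3‖R_L) = 11.10 × 18920/19020 = 11.0 V.

V ≈ 11.0 V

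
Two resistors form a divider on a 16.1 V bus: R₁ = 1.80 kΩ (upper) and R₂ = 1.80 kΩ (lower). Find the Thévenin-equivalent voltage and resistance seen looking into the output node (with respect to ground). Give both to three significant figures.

V_th = 8.05 V, R_th = 900 Ω

V_th is the open-circuit tap voltage: 16.1 × 1.80/(1.80 + 1.80) = 8.05 V.
With the supply zeroed, R₁ and R₂ appear in parallel from the tap: R_th = R₁‖R₂ = (1.80 × 1.80)/3.600 = 900 Ω.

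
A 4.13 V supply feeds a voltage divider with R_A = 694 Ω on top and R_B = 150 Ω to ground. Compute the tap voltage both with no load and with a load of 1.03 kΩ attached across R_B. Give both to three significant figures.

Open-circuit: V = 4.13 × 150/(694 + 150) = 0.734 V.
With the load, R_B becomes R_B‖R_L = 130.9 Ω, so V = 4.13 × 130.9/824.9 = 0.656 V.

Unloaded: 0.734 V; loaded: 0.656 V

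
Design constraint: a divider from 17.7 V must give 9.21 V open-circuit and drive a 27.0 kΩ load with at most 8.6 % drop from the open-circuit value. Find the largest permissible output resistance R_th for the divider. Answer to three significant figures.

Loading drop = R_th/(R_th + R_L) ≤ 0.0860, so R_th ≤ R_L · ε/(1−ε) = 27.0 kΩ × 0.0860/0.9140 = 2.54 kΩ.

R_th ≤ 2.54 kΩ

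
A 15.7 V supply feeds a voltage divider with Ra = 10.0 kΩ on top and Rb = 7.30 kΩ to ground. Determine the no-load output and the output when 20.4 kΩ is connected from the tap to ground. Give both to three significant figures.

Unloaded: 6.62 V; loaded: 5.49 V

Open-circuit: V = 15.7 × 7.30/(10.0 + 7.30) = 6.62 V.
With the load, Rb becomes Rb‖R_L = 5.376 kΩ, so V = 15.7 × 5.376/15.38 = 5.49 V.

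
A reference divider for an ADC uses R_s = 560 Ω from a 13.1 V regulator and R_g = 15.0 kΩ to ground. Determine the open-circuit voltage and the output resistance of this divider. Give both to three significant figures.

V_th = 12.6 V, R_th = 540 Ω

V_th is the open-circuit tap voltage: 13.1 × 15000/(560 + 15000) = 12.6 V.
With the supply zeroed, R_s and R_g appear in parallel from the tap: R_th = R_s‖R_g = (560 × 15000)/15560 = 540 Ω.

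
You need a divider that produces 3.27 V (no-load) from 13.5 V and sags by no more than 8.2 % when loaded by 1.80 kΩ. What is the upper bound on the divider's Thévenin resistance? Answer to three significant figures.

R_th ≤ 161 Ω

Loading drop = R_th/(R_th + R_L) ≤ 0.0820, so R_th ≤ R_L · ε/(1−ε) = 1.80 kΩ × 0.0820/0.9180 = 161 Ω.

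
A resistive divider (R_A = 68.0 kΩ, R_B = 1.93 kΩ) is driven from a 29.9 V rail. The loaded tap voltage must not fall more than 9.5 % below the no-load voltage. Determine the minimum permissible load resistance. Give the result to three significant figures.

Output resistance R_th = R_A‖R_B = (68.0 × 1.93)/69.93 = 1.877 kΩ.
The fractional drop is R_th/(R_th + R_L); requiring this ≤ 0.0950 gives R_L ≥ R_th(1/0.0950 − 1) = 1.877 × 9.526 = 17.9 kΩ.

R_L(min) ≈ 17.9 kΩ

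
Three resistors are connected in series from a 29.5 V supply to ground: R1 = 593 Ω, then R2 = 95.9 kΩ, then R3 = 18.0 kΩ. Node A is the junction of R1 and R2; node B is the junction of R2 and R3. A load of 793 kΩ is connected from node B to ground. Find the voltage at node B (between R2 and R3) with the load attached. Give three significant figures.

At node B, R3 is in parallel with the load: R3‖R_L = 17600 Ω.
Below node A the resistance is R2 + (R3‖R_L) = 113500 Ω, so V_A = 29.5 × 113500/114100 = 29.35 V.
Then V_B = V_A × (R3‖R_L)/(R2 + R3‖R_L) = 29.35 × 17600/113500 = 4.55 V.

V ≈ 4.55 V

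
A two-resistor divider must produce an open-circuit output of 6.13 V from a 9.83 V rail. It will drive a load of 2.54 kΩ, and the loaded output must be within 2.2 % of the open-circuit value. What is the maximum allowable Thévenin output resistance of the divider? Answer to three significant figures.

Loading drop = R_th/(R_th + R_L) ≤ 0.0220, so R_th ≤ R_L · ε/(1−ε) = 2.54 kΩ × 0.0220/0.9780 = 57.1 Ω.

R_th ≤ 57.1 Ω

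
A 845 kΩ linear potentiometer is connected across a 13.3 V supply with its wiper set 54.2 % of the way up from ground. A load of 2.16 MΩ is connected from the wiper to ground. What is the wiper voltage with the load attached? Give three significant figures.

The wiper splits the pot into (1−α)R = 387.0 kΩ above and αR = 458.0 kΩ below.
Lower section ‖ load = 377.9 kΩ.
V_wiper = 13.3 × 377.9/(387.0 + 377.9) = 6.57 V.

V ≈ 6.57 V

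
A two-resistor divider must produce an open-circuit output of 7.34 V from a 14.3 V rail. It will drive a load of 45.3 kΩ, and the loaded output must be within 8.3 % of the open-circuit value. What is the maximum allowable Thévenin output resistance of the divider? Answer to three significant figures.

R_th ≤ 4.10 kΩ

Loading drop = R_th/(R_th + R_L) ≤ 0.0830, so R_th ≤ R_L · ε/(1−ε) = 45.3 kΩ × 0.0830/0.9170 = 4.10 kΩ.
(Any R1, R2 with R2/(R1+R2) = 0.513 and R1‖R2 ≤ 4.10 kΩ will meet the spec.)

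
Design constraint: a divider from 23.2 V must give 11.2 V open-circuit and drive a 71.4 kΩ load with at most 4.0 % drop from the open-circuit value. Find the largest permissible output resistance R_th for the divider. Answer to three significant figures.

R_th ≤ 2.98 kΩ

Loading drop = R_th/(R_th + R_L) ≤ 0.0400, so R_th ≤ R_L · ε/(1−ε) = 71.4 kΩ × 0.0400/0.9600 = 2.98 kΩ.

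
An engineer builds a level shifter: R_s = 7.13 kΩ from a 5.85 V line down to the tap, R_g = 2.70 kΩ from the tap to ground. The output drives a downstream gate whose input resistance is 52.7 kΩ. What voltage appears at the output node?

V_out ≈ 1.55 V

The load sits in parallel with R_g: R_g‖R_L = (2.70 × 52.7) / (2.70 + 52.7) = 2.568 kΩ.
V_out = 5.85 × 2.568 / (7.13 + 2.568) = 5.85 × 2.568/9.698 = 1.55 V.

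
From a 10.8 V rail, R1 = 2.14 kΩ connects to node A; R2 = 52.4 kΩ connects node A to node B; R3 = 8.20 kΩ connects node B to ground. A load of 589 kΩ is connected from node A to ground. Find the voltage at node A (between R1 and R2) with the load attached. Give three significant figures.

Below node A the series string R2+R3 = 60.60 kΩ sits in parallel with the 589 kΩ load: 54.95 kΩ.
V_A = 10.8 × 54.95/(2.14 + 54.95) = 10.4 V.

V ≈ 10.4 V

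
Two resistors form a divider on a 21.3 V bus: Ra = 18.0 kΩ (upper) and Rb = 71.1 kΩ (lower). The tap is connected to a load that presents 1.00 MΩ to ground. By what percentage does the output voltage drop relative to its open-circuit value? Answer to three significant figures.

The divider's output (Thévenin) resistance is Ra‖Rb = 14.36 kΩ.
Fractional drop under load = R_th/(R_th + R_L) = 14.36 / (14.36 + 1000) = 0.01416.
So the output falls by 1.42 %.

1.42 %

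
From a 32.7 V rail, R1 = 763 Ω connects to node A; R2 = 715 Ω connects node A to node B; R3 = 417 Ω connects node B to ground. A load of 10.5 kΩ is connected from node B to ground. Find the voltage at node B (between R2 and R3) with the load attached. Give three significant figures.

V ≈ 6.98 V

At node B, R3 is in parallel with the load: R3‖R_L = 401.1 Ω.
Below node A the resistance is R2 + (R3‖R_L) = 1116 Ω, so V_A = 32.7 × 1116/1879 = 19.42 V.
Then V_B = V_A × (R3‖R_L)/(R2 + R3‖R_L) = 19.42 × 401.1/1116 = 6.98 V.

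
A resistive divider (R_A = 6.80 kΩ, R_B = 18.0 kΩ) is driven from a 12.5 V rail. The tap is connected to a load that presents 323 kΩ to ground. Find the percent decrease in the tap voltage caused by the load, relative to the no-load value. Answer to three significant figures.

1.51 %

The divider's output (Thévenin) resistance is R_A‖R_B = 4.935 kΩ.
Fractional drop under load = R_th/(R_th + R_L) = 4.935 / (4.935 + 323) = 0.01505.
So the output falls by 1.51 %.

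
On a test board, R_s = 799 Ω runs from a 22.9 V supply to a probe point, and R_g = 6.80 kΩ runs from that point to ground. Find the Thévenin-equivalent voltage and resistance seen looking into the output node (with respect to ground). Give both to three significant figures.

V_th is the open-circuit tap voltage: 22.9 × 6800/(799 + 6800) = 20.5 V.
With the supply zeroed, R_s and R_g appear in parallel from the tap: R_th = R_s‖R_g = (799 × 6800)/7599 = 715 Ω.

V_th = 20.5 V, R_th = 715 Ω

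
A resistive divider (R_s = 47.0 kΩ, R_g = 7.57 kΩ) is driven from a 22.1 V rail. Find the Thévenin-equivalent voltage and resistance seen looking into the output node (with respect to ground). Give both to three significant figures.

V_th is the open-circuit tap voltage: 22.1 × 7.57/(47.0 + 7.57) = 3.07 V.
With the supply zeroed, R_s and R_g appear in parallel from the tap: R_th = R_s‖R_g = (47.0 × 7.57)/54.57 = 6.52 kΩ.

V_th = 3.07 V, R_th = 6.52 kΩ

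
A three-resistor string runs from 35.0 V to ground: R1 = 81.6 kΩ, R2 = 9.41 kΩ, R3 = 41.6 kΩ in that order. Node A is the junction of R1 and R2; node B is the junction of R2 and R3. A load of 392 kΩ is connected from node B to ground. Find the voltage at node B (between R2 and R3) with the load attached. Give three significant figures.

At node B, R3 is in parallel with the load: R3‖R_L = 37.61 kΩ.
Below node A the resistance is R2 + (R3‖R_L) = 47.02 kΩ, so V_A = 35.0 × 47.02/128.6 = 12.79 V.
Then V_B = V_A × (R3‖R_L)/(R2 + R3‖R_L) = 12.79 × 37.61/47.02 = 10.2 V.

V ≈ 10.2 V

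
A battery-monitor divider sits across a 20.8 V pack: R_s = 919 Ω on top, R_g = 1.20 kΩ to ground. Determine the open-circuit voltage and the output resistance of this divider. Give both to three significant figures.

V_th = 11.8 V, R_th = 520 Ω

V_th is the open-circuit tap voltage: 20.8 × 1200/(919 + 1200) = 11.8 V.
With the supply zeroed, R_s and R_g appear in parallel from the tap: R_th = R_s‖R_g = (919 × 1200)/2119 = 520 Ω.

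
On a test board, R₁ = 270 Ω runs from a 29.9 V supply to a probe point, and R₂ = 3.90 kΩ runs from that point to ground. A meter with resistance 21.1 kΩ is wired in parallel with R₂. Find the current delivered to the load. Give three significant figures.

I_L ≈ 1.31 mA

R₂‖R_L = 3292 Ω; V_out = 29.9 × 3292/3562 = 27.63 V.
I_L = V_out / R_L = 27.63 / 21.1 kΩ = 1.31 mA.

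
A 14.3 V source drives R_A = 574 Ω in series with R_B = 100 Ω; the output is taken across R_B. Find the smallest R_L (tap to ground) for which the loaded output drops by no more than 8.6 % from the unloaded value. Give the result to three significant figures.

R_L(min) ≈ 905 Ω

Output resistance R_th = R_A‖R_B = (574 × 100)/674.0 = 85.16 Ω.
The fractional drop is R_th/(R_th + R_L); requiring this ≤ 0.0860 gives R_L ≥ R_th(1/0.0860 − 1) = 85.16 × 10.63 = 905 Ω.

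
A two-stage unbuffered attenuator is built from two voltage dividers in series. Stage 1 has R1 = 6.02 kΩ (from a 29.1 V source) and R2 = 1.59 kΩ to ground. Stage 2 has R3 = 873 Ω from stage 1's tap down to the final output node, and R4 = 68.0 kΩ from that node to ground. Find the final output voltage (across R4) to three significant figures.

Stage 2 presents R3+R4 = 68870 Ω as a load on stage 1's tap.
Stage 1's lower leg becomes R2‖(R3+R4) = 1554 Ω, so V_mid = 29.1 × 1554/7574 = 5.971 V.
Stage 2 is itself unloaded: V_out = V_mid × R4/(R3+R4) = 5.971 × 68000/68870 = 5.90 V.

V_out ≈ 5.90 V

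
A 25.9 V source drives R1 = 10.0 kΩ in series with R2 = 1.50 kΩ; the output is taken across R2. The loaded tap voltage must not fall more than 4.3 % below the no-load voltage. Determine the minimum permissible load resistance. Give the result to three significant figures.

Output resistance R_th = R1‖R2 = (10.0 × 1.50)/11.50 = 1.304 kΩ.
The fractional drop is R_th/(R_th + R_L); requiring this ≤ 0.0430 gives R_L ≥ R_th(1/0.0430 − 1) = 1.304 × 22.26 = 29.0 kΩ.

R_L(min) ≈ 29.0 kΩ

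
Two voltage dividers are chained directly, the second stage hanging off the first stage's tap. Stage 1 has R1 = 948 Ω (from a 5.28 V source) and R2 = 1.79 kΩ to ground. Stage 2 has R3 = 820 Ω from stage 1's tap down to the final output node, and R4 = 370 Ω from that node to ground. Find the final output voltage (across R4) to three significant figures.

V_out ≈ 0.706 V

Stage 2 presents R3+R4 = 1190 Ω as a load on stage 1's tap.
Stage 1's lower leg becomes R2‖(R3+R4) = 714.8 Ω, so V_mid = 5.28 × 714.8/1663 = 2.270 V.
Stage 2 is itself unloaded: V_out = V_mid × R4/(R3+R4) = 2.270 × 370/1190 = 0.706 V.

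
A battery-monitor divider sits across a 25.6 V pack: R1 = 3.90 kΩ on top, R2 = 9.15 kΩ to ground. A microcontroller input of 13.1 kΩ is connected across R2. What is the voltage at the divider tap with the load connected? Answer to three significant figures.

The load sits in parallel with R2: R2‖R_L = (9.15 × 13.1) / (9.15 + 13.1) = 5.387 kΩ.
V_out = 25.6 × 5.387 / (3.90 + 5.387) = 25.6 × 5.387/9.287 = 14.8 V.

V_out ≈ 14.8 V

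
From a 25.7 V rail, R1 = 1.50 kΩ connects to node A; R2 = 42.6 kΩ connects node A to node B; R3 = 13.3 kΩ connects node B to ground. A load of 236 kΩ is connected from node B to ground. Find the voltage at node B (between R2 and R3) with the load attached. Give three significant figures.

At node B, R3 is in parallel with the load: R3‖R_L = 12.59 kΩ.
Below node A the resistance is R2 + (R3‖R_L) = 55.19 kΩ, so V_A = 25.7 × 55.19/56.69 = 25.02 V.
Then V_B = V_A × (R3‖R_L)/(R2 + R3‖R_L) = 25.02 × 12.59/55.19 = 5.71 V.

V ≈ 5.71 V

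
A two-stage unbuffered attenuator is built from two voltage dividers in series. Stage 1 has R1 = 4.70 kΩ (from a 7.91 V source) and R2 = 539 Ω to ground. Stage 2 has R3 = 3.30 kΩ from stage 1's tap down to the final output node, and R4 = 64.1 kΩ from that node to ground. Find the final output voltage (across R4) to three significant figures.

V_out ≈ 0.768 V

Stage 2 presents R3+R4 = 67400 Ω as a load on stage 1's tap.
Stage 1's lower leg becomes R2‖(R3+R4) = 534.7 Ω, so V_mid = 7.91 × 534.7/5235 = 0.8080 V.
Stage 2 is itself unloaded: V_out = V_mid × R4/(R3+R4) = 0.8080 × 64100/67400 = 0.768 V.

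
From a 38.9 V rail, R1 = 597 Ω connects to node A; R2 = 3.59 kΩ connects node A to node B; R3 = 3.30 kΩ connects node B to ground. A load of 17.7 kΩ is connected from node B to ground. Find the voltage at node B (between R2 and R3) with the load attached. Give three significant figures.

V ≈ 15.5 V

At node B, R3 is in parallel with the load: R3‖R_L = 2781 Ω.
Below node A the resistance is R2 + (R3‖R_L) = 6371 Ω, so V_A = 38.9 × 6371/6968 = 35.57 V.
Then V_B = V_A × (R3‖R_L)/(R2 + R3‖R_L) = 35.57 × 2781/6371 = 15.5 V.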